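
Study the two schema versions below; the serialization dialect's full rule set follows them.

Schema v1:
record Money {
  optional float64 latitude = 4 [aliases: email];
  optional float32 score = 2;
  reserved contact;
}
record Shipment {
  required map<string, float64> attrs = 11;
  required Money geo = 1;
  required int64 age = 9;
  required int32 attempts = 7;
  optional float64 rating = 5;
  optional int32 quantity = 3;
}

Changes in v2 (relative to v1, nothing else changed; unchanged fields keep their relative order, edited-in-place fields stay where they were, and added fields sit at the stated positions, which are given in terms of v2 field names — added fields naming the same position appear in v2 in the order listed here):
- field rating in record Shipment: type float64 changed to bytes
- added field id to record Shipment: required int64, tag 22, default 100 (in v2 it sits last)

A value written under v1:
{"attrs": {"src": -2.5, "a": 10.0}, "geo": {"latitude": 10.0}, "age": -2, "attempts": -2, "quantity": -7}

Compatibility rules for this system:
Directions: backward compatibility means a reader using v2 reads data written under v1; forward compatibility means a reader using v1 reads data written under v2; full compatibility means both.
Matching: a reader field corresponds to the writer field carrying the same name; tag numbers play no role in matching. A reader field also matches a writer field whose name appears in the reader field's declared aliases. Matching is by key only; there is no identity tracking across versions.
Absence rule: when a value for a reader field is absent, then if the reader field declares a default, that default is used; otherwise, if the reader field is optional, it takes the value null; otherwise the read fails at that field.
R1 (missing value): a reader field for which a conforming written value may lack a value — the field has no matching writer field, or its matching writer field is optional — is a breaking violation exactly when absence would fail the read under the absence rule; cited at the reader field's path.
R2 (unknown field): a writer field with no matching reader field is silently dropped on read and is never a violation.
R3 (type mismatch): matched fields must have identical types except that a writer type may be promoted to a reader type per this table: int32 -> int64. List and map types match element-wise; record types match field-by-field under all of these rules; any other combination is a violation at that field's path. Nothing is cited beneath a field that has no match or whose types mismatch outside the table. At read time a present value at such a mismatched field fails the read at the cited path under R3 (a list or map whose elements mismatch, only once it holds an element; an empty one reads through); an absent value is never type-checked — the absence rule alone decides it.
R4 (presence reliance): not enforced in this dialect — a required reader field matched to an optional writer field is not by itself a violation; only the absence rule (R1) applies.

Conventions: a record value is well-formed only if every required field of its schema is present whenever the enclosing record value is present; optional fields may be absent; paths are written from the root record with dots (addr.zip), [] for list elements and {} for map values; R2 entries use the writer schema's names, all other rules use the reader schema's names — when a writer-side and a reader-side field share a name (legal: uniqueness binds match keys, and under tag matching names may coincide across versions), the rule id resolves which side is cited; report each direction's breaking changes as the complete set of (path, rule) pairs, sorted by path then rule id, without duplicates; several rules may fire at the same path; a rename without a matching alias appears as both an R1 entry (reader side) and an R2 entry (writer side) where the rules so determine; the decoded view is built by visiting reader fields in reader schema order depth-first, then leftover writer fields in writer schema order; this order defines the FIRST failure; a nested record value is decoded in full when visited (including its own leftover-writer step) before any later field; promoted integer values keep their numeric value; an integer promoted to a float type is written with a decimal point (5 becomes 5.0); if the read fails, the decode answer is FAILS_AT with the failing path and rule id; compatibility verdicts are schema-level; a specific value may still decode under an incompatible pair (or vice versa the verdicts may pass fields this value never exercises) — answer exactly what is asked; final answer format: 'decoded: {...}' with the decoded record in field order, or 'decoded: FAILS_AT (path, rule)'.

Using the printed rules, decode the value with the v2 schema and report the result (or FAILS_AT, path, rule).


the writer's type comes first in each Shipment pair
decode (reader v2):
  attrs := {"src": -2.5, "a": 10.0}
  geo.latitude := 10.0
  geo.score := null (not supplied -> null)
  age := -2
  attempts := -2
  rating := null (not supplied -> null)
  quantity := -7
  id := 100 (no value, default fills)
  => decoded: {"attrs": {"src": -2.5, "a": 10.0}, "geo": {"latitude": 10.0, "score": null}, "age": -2, "attempts": -2, "rating": null, "quantity": -7, "id": 100}
the other Shipment changes do not affect what is asked:
  field rating in record Shipment: type float64 changed to bytes -> affects the rule determinations only; this particular Shipment value decodes identically

decoded: {"attrs": {"src": -2.5, "a": 10.0}, "geo": {"latitude": 10.0, "score": null}, "age": -2, "attempts": -2, "rating": null, "quantity": -7, "id": 100}


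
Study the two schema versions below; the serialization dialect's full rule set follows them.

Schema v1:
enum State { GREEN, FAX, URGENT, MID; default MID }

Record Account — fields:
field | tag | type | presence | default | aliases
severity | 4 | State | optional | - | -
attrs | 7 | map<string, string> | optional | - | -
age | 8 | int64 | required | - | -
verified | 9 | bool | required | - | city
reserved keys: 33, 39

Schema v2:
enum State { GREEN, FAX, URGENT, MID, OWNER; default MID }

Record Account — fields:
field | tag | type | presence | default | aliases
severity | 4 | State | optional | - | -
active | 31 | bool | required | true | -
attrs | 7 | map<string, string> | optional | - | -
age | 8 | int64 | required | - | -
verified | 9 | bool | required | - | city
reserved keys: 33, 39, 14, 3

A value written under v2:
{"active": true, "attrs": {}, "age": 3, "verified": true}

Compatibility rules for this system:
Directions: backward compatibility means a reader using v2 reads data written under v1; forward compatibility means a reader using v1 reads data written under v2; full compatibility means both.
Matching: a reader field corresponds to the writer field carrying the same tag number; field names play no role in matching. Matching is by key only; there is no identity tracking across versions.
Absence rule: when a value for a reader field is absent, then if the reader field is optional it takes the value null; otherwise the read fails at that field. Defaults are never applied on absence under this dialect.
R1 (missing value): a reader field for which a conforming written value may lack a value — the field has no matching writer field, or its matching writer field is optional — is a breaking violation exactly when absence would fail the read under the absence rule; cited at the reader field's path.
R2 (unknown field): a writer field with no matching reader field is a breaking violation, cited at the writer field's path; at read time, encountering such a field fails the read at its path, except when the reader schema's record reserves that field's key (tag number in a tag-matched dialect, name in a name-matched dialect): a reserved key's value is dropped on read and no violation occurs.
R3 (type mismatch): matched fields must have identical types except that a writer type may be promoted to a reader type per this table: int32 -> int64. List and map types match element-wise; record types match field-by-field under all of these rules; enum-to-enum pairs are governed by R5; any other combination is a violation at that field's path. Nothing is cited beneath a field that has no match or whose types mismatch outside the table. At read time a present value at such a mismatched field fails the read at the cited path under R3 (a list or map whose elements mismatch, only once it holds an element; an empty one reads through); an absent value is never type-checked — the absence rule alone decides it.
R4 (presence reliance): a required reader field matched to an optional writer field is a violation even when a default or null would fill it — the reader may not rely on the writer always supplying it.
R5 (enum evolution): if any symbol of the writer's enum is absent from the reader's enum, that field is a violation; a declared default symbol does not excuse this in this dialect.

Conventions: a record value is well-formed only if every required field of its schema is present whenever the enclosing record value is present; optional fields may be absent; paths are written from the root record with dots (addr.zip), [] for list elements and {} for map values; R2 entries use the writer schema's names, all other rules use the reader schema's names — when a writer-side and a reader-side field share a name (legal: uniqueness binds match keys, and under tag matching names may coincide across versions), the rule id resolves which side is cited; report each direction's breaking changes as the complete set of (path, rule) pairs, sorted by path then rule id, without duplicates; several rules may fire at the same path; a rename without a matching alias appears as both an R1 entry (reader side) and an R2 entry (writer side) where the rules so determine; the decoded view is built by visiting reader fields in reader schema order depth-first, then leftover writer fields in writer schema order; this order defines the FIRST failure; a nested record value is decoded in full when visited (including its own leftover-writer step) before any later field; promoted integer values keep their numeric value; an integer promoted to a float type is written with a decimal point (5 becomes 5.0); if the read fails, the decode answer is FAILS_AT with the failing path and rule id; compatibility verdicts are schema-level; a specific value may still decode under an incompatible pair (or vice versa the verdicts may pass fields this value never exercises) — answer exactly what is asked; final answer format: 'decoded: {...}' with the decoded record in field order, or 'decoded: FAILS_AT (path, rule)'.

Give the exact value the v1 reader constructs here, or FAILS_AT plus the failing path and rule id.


decoded: FAILS_AT (active, R2)

the writer's type comes first in each Account pair
decoding the Account value with the v1 reader:
  severity := null (absent, optional -> null)
  attrs := {}
  age := 3
  verified := true
  read fails at active under R2 (unknown field)
  => FAILS_AT (active, R2)
ruling out the remaining Account differences:
  enum State (field severity in record Account): symbol OWNER added -> schema-level compatibility only; this Account value's decode is unchanged


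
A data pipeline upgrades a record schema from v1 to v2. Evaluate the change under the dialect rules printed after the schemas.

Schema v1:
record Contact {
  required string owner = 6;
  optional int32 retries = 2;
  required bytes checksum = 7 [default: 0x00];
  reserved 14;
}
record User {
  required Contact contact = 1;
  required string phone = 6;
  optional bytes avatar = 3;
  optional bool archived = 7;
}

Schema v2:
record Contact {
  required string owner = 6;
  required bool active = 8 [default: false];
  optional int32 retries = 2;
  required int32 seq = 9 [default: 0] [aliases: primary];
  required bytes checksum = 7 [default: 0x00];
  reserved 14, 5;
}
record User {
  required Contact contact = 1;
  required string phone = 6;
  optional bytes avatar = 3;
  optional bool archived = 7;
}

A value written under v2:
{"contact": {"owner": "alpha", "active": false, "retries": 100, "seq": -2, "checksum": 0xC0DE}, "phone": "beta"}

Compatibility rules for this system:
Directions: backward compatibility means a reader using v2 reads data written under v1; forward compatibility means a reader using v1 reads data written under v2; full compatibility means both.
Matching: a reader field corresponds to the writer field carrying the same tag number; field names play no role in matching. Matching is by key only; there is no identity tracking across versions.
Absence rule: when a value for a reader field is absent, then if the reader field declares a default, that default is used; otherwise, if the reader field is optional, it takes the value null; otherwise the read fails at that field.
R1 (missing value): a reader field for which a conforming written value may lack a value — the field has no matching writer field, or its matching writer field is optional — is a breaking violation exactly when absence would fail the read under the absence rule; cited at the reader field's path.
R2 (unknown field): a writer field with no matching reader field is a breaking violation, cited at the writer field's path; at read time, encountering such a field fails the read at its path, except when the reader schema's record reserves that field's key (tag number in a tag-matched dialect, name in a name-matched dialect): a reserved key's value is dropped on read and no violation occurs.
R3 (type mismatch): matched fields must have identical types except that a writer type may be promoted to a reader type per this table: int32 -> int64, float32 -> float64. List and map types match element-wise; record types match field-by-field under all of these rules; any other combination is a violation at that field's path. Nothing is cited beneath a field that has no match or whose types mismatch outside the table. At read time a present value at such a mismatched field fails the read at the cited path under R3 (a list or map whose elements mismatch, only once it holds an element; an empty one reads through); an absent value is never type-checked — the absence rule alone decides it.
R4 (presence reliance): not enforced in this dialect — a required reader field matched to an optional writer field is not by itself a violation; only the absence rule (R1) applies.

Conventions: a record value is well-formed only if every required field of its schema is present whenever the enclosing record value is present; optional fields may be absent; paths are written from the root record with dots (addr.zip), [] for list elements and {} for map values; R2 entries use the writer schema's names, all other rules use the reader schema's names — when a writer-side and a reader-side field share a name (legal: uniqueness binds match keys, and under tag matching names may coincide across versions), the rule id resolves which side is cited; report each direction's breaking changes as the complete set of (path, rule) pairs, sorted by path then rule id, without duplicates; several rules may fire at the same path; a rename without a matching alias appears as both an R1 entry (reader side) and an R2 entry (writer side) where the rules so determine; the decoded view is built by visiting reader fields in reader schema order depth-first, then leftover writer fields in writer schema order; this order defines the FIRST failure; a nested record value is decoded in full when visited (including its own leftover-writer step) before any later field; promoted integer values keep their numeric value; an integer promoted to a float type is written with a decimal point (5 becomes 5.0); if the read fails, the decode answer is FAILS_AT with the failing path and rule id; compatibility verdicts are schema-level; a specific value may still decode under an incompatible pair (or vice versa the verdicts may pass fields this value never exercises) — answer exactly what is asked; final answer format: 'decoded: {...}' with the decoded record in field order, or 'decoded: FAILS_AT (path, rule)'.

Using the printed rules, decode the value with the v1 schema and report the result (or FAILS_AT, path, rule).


decoded: FAILS_AT (contact.active, R2)

the writer's type comes first in each User pair
decoding the User value with the v1 reader:
  contact.owner := "alpha"
  contact.retries := 100
  contact.checksum := 0xC0DE
  read fails at contact.active under R2 (unknown field)
  => FAILS_AT (contact.active, R2)
ruling out the remaining User differences:
  added field seq to record Contact: required int32, tag 9, default 0 (in v2 it sits immediately before checksum) -> shifts the User verdicts, not this decode


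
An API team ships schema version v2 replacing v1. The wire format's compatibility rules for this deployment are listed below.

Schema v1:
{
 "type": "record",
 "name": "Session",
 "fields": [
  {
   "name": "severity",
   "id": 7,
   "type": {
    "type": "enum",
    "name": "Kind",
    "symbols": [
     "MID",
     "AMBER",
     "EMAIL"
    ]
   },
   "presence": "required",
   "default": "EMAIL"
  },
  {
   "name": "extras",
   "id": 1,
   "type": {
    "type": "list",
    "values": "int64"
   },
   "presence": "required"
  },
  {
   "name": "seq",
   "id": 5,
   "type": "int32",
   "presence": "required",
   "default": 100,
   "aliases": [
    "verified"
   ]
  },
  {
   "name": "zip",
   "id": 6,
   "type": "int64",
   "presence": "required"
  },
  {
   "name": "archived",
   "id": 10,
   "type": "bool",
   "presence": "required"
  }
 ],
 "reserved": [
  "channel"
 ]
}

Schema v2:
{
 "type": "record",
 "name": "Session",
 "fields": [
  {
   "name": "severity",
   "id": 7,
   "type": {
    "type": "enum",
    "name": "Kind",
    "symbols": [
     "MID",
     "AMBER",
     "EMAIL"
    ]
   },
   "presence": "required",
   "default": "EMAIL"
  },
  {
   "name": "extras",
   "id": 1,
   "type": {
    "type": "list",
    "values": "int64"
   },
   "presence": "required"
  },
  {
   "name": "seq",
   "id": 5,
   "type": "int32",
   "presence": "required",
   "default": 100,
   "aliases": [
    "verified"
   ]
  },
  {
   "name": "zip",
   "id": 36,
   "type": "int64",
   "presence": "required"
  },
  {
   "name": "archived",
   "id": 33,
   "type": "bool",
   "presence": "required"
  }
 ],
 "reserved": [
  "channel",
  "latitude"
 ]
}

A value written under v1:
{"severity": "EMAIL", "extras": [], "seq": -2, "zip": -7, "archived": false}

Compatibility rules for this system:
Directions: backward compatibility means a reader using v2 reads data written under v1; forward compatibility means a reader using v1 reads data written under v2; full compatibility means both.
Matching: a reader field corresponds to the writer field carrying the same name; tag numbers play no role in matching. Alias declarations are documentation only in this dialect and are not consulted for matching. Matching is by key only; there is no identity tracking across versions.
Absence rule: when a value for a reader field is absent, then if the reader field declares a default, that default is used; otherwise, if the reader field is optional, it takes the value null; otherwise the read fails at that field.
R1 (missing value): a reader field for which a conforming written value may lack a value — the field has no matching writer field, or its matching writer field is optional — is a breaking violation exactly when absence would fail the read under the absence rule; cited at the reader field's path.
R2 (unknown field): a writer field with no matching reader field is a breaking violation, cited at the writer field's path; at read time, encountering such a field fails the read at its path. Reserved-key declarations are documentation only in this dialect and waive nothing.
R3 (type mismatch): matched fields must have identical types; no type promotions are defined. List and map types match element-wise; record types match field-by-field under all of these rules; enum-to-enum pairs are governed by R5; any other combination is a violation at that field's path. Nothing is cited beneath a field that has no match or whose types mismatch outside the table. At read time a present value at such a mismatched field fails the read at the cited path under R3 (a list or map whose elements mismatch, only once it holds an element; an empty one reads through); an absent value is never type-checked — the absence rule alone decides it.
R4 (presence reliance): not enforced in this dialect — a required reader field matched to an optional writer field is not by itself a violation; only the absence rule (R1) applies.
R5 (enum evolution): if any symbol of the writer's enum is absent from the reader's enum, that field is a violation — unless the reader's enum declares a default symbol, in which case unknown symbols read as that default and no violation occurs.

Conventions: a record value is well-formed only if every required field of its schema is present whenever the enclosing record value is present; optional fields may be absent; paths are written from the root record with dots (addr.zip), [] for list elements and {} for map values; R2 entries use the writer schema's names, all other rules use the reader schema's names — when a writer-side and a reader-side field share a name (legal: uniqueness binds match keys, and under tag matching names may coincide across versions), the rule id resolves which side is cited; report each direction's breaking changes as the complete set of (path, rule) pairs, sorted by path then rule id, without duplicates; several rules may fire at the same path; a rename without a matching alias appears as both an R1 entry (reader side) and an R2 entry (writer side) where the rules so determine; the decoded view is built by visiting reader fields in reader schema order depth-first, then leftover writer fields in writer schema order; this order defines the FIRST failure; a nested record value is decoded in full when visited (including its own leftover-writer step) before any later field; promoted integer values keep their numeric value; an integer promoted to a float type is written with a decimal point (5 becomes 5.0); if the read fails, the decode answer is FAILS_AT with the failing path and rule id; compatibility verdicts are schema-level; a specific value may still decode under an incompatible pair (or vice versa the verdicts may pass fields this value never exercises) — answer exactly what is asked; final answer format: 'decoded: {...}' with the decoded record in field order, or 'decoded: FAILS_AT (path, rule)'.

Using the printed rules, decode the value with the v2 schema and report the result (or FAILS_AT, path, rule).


decoded: {"severity": "EMAIL", "extras": [], "seq": -2, "zip": -7, "archived": false}

each type pair in Session: writer, then reader
decoding the Session value with the v2 reader:
  severity := "EMAIL"
  extras := []
  seq := -2
  zip := -7
  archived := false
  => decoded: {"severity": "EMAIL", "extras": [], "seq": -2, "zip": -7, "archived": false}
ruling out the remaining Session differences:
  field zip in record Session: tag 6 changed to 36 -> fires no rule on Session under this dialect and leaves the result unchanged
  field archived in record Session: tag 10 changed to 33 -> fires no rule on Session under this dialect and leaves the result unchanged


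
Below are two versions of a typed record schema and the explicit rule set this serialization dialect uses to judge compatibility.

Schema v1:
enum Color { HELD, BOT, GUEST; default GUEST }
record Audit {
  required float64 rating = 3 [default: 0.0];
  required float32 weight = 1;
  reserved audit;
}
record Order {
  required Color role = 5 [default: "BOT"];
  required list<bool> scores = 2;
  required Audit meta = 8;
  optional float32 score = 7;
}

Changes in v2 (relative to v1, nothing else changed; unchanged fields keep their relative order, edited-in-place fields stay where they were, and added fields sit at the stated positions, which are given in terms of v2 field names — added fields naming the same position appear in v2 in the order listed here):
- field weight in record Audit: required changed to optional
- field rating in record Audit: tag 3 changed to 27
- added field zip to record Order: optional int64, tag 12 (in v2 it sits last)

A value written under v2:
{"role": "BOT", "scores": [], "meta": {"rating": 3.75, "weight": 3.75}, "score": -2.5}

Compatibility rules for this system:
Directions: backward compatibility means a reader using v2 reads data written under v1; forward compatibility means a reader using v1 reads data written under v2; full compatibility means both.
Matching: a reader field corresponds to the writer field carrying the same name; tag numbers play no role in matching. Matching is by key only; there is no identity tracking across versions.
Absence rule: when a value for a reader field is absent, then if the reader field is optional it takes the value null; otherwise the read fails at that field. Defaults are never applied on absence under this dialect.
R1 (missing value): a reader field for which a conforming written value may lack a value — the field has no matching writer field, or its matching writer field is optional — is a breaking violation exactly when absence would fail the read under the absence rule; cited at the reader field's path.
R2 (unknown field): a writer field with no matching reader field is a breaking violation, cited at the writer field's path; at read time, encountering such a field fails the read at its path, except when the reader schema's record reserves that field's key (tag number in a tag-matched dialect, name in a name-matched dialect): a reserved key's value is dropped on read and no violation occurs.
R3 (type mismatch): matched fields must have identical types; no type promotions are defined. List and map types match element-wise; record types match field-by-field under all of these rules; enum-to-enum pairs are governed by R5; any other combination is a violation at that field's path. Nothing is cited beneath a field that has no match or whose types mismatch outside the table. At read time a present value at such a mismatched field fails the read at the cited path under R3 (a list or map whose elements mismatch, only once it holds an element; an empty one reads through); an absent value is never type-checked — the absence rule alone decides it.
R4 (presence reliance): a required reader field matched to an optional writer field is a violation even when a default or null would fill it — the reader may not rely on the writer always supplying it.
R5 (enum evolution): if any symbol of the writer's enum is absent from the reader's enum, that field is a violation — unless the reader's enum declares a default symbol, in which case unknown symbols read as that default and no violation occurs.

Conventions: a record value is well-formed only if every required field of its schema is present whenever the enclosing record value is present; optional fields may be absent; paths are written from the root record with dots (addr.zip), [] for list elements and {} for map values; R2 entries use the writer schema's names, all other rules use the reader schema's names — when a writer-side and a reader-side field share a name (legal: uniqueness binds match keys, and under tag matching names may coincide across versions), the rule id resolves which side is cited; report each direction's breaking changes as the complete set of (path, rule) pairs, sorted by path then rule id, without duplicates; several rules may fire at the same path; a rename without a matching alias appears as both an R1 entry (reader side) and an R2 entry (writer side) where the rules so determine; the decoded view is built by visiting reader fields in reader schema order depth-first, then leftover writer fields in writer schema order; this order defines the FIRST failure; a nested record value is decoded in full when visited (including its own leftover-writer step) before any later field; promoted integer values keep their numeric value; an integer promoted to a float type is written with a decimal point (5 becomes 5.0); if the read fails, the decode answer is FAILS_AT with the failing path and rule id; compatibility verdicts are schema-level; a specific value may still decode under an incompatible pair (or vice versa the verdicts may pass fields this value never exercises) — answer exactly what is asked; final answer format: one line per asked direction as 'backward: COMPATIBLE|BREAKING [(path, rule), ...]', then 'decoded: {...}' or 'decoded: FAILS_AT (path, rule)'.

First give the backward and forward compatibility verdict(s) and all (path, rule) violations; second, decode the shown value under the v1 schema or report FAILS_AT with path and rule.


backward: COMPATIBLE []; forward: BREAKING [(meta.weight, R1), (meta.weight, R4), (zip, R2)]; decoded: {"role": "BOT", "scores": [], "meta": {"rating": 3.75, "weight": 3.75}, "score": -2.5}

each type pair in Order: writer, then reader
checking backward for Order: reader v2 against writer v1:
  writer required, Color -> Color: reader role maps from writer role
  writer required, list<bool> -> list<bool>: reader scores maps from writer scores
  writer required, Audit -> Audit: reader meta maps from writer meta
  writer optional, float32 -> float32: reader score maps from writer score
  zip: no writer-side match
  writer required, float64 -> float64: reader meta.rating maps from writer meta.rating
  writer required, float32 -> float32: reader meta.weight maps from writer meta.weight
  => no violations; backward on Order: COMPATIBLE
checking forward for Order: reader v1 against writer v2:
  writer required, Color -> Color: reader role maps from writer role
  writer required, list<bool> -> list<bool>: reader scores maps from writer scores
  writer required, Audit -> Audit: reader meta maps from writer meta
  writer optional, float32 -> float32: reader score maps from writer score
  leftover writer field: zip
  writer required, float64 -> float64: reader meta.rating maps from writer meta.rating
  writer optional, float32 -> float32: reader meta.weight maps from writer meta.weight
  breaking: (meta.weight, R1)
  breaking: (meta.weight, R4)
  breaking: (zip, R2)
  => forward: BREAKING (3)
migrating the Order value to v1:
  role := "BOT"
  scores := []
  meta.rating := 3.75
  meta.weight := 3.75
  score := -2.5
  => decoded: {"role": "BOT", "scores": [], "meta": {"rating": 3.75, "weight": 3.75}, "score": -2.5}


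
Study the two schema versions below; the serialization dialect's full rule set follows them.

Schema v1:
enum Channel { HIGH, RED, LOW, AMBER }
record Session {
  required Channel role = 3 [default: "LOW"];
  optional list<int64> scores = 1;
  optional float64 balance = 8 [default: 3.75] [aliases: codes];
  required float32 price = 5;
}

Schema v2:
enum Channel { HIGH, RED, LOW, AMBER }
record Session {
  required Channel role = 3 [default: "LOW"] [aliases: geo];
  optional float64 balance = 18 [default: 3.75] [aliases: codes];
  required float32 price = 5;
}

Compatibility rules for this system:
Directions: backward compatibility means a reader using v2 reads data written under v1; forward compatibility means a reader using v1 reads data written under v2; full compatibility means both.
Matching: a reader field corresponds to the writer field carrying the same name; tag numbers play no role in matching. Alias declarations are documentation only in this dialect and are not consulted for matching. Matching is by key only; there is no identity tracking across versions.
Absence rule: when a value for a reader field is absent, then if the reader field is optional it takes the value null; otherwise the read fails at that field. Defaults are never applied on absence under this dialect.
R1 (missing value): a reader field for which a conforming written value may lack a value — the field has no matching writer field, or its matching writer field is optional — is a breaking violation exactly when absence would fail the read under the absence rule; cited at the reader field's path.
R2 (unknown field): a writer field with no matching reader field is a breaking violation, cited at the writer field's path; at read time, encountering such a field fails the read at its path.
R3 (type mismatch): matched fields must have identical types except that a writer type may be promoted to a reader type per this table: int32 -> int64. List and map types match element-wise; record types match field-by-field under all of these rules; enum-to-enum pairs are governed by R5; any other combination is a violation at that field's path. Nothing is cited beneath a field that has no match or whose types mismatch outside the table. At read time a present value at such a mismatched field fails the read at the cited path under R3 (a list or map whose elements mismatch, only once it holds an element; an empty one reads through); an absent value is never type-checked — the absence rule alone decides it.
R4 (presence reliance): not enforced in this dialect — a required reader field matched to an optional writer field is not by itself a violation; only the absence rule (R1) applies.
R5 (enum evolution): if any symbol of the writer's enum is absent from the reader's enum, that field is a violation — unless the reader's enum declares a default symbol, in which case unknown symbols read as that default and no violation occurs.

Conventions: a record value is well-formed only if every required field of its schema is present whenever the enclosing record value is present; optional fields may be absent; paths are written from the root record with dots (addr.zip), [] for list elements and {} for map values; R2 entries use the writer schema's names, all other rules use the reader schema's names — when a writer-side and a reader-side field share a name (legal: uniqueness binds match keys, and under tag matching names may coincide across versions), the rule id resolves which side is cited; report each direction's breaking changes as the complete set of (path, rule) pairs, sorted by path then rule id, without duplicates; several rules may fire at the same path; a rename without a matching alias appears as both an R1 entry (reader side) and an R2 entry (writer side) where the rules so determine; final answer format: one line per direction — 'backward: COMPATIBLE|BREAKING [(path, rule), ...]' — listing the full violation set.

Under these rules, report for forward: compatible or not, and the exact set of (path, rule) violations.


the writer's type comes first in each Session pair
forward on Session — v1 reading data written by v2:
  Channel -> Channel, writer required: role aligns to role
  no writer field matches reader scores
  float64 -> float64, writer optional: balance aligns to balance
  float32 -> float32, writer required: price aligns to price
  => no violations; forward on Session: COMPATIBLE
diffs on Session not affecting the asked answer:
  field balance in record Session: tag 8 changed to 18 -> triggers nothing under Session's printed rules — same verdict
  removed field scores from record Session -> matters only for Session's backward compatibility — outside the asked direction

forward: COMPATIBLE []


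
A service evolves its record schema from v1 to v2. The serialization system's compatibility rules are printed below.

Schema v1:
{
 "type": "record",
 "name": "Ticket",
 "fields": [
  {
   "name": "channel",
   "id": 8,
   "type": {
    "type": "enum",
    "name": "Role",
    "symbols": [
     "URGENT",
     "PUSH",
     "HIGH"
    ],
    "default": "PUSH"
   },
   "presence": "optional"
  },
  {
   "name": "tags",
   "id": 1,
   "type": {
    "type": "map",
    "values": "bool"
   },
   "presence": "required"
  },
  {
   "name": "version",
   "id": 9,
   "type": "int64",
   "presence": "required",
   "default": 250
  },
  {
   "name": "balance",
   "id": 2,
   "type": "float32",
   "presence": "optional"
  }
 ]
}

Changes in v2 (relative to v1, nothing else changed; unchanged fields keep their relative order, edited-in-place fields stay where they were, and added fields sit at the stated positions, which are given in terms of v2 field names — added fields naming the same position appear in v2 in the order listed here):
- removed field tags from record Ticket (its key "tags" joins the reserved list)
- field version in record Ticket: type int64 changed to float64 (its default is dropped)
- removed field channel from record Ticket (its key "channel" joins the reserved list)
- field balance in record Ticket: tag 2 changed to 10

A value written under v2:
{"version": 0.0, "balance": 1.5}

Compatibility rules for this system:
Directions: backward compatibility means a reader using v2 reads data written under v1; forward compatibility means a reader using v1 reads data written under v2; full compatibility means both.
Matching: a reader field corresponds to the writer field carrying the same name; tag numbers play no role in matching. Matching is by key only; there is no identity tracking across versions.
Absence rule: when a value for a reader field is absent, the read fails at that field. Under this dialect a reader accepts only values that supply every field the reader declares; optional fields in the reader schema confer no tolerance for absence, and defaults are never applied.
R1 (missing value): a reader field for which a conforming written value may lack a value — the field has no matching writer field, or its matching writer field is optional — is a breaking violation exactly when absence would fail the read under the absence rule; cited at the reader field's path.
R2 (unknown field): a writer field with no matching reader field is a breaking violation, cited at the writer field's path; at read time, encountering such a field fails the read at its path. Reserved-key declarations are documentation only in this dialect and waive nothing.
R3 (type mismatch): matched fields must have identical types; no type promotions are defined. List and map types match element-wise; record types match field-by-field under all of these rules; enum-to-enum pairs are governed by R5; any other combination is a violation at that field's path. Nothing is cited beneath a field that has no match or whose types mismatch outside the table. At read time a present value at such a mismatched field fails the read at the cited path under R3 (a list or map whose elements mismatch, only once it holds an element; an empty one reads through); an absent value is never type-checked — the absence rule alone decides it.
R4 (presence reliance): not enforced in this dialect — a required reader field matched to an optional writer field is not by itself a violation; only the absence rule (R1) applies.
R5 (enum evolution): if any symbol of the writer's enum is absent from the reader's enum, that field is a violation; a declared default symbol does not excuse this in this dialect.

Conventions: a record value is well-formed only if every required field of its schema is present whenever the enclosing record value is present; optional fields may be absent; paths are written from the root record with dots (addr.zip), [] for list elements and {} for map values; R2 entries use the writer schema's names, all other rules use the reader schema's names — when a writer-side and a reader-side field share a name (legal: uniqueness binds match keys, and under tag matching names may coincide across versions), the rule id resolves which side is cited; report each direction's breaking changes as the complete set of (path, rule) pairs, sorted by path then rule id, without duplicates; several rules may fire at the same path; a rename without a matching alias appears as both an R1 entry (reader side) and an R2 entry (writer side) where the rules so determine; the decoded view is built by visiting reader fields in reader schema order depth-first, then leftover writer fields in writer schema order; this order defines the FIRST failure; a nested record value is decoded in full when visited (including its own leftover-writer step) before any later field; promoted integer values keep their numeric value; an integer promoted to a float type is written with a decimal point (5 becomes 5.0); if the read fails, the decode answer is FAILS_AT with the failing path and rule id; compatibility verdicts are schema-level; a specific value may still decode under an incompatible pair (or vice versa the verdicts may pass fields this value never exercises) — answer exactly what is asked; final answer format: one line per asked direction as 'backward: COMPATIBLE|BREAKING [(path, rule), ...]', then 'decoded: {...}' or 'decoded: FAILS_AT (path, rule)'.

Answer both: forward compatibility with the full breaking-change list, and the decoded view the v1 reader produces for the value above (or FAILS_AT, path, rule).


each type pair in Ticket: writer, then reader
checking forward for Ticket: reader v1 against writer v2:
  no writer field matches reader channel
  no writer field matches reader tags
  writer required, float64 -> int64: reader version maps from writer version
  writer optional, float32 -> float32: reader balance maps from writer balance
  rule R1 violated at balance
  rule R1 violated at channel
  rule R1 violated at tags
  rule R3 violated at version
  => forward verdict for Ticket: BREAKING, 4 violation(s)
decode walk for Ticket under reader schema v1:
  read fails at channel under R1 (no fill)
  => FAILS_AT (channel, R1)
diffs on Ticket not affecting the asked answer:
  field balance in record Ticket: tag 2 changed to 10 -> triggers nothing under Ticket's printed rules — same verdict

forward: BREAKING [(balance, R1), (channel, R1), (tags, R1), (version, R3)]; decoded: FAILS_AT (channel, R1)
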